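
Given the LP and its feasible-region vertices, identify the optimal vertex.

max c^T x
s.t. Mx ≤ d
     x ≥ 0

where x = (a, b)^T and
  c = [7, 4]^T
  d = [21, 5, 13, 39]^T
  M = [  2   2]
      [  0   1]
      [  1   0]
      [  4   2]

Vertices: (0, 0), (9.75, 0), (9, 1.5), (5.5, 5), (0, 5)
Evaluating z = 7a + 4b at each vertex:
  (0, 0): z = 0
  (9.75, 0): z = 68.25
  (9, 1.5): z = 69
  (5.5, 5): z = 58.5
  (0, 5): z = 20

The largest value is z = 69, attained at (9, 1.5).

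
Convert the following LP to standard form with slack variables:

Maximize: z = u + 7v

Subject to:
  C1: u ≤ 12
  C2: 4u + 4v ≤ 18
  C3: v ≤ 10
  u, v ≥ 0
max z = u + 7v

s.t.
  u + s1 = 12
  4u + 4v + s2 = 18
  v + s3 = 10
  u, v, s1, s2, s3 ≥ 0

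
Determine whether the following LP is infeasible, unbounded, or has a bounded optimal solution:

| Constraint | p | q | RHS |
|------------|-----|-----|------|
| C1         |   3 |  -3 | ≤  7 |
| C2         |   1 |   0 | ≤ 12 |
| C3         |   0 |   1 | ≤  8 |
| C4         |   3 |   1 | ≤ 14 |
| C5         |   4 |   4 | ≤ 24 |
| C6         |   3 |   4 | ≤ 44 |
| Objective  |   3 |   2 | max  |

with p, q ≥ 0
The point (4, 2) satisfies every constraint, so the LP is feasible; the constraints give p ≤ 12 and q ≤ 8, which with p, q ≥ 0 keep the feasible region inside a bounded box. A feasible, bounded LP attains a finite optimum at a vertex.

Evaluating z = 3p + 2q at each vertex:
  (0, 0): z = 0
  (2.333, 0): z = 7
  (4.083, 1.75): z = 15.75
  (4, 2): z = 16
  (0, 6): z = 12

The LP has an optimal solution: (4, 2) with z = 16.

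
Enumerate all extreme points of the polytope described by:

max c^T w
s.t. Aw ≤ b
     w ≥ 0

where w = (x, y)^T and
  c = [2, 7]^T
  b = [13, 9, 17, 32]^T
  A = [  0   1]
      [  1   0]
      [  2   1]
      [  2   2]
Each vertex is the intersection of two constraint boundaries that also satisfies all remaining constraints:
  x = 0 and y = 0 → (0, 0)
  2x + y = 17 and y = 0 → (8.5, 0)
  y = 13 and 2x + y = 17 → (2, 13)
  y = 13 and x = 0 → (0, 13)

Vertices: (0, 0), (8.5, 0), (2, 13), (0, 13)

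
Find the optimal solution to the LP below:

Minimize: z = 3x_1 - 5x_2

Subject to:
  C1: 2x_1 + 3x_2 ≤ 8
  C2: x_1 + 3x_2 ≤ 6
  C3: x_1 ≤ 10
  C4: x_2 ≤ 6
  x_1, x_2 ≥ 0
x_1 = 0, x_2 = 2, z = -10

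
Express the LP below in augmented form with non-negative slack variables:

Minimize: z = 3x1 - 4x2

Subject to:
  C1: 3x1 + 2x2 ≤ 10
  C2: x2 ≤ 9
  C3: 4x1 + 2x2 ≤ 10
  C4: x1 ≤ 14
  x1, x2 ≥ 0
min z = 3x1 - 4x2

s.t.
  3x1 + 2x2 + s1 = 10
  x2 + s2 = 9
  4x1 + 2x2 + s3 = 10
  x1 + s4 = 14
  x1, x2, s1, s2, s3, s4 ≥ 0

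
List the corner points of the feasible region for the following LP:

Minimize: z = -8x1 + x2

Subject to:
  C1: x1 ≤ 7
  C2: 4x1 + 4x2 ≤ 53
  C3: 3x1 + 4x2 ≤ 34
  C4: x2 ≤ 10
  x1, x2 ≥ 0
Each vertex is the intersection of two constraint boundaries that also satisfies all remaining constraints:
  x1 = 0 and x2 = 0 → (0, 0)
  x1 = 7 and x2 = 0 → (7, 0)
  x1 = 7 and 3x1 + 4x2 = 34 → (7, 3.25)
  3x1 + 4x2 = 34 and x1 = 0 → (0, 8.5)

Vertices: (0, 0), (7, 0), (7, 3.25), (0, 8.5)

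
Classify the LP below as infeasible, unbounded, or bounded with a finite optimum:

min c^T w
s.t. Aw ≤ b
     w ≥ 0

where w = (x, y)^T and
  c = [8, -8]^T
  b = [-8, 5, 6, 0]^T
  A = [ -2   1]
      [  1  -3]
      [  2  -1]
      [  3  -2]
One constraint requires 2x - y ≤ 6, while the constraint -2x + y ≤ -8 is equivalent to 2x - y ≥ 8. Together they would need 8 ≤ 2x - y ≤ 6, which is impossible since 8 > 6. No point satisfies all constraints.

Infeasible — the constraint set is empty.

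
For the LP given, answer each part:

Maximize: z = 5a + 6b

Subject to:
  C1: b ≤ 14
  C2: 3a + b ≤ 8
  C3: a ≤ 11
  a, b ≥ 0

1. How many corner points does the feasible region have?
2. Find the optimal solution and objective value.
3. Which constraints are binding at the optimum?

1. 3
2. a = 0, b = 8, z = 48
3. C2, a ≥ 0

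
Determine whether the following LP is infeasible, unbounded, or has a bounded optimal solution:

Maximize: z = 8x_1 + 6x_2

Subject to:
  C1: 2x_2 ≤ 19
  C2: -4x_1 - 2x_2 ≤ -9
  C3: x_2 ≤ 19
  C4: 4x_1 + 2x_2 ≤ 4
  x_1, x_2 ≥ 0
C4 requires 4x_1 + 2x_2 ≤ 4, while C2 (-4x_1 - 2x_2 ≤ -9) is equivalent to 4x_1 + 2x_2 ≥ 9. Together they would need 9 ≤ 4x_1 + 2x_2 ≤ 4, which is impossible since 9 > 4. No point satisfies all constraints.

The feasible region is empty; the LP is infeasible.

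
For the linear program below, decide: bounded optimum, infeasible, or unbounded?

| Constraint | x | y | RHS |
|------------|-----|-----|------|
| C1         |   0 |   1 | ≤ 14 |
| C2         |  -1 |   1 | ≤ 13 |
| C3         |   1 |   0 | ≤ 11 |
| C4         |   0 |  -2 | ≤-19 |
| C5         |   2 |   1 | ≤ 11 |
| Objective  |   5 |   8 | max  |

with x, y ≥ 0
The point (0, 11) satisfies every constraint, so the LP is feasible; the constraints give x ≤ 11 and y ≤ 14, which with x, y ≥ 0 keep the feasible region inside a bounded box. A feasible, bounded LP attains a finite optimum at a vertex.

Evaluating z = 5x + 8y at each vertex:
  (0, 9.5): z = 76
  (0.75, 9.5): z = 79.75
  (0, 11): z = 88

The LP has an optimal solution: (0, 11) with z = 88.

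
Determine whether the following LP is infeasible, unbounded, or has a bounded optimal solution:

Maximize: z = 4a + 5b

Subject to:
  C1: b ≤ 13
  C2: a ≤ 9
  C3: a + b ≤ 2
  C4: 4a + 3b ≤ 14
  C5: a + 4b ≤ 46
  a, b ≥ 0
The point (0, 2) satisfies every constraint, so the LP is feasible; the constraints give a ≤ 9 and b ≤ 13, which with a, b ≥ 0 keep the feasible region inside a bounded box. A feasible, bounded LP attains a finite optimum at a vertex.

Evaluating z = 4a + 5b at each vertex:
  (0, 0): z = 0
  (2, 0): z = 8
  (0, 2): z = 10

The LP has an optimal solution: (0, 2) with z = 10.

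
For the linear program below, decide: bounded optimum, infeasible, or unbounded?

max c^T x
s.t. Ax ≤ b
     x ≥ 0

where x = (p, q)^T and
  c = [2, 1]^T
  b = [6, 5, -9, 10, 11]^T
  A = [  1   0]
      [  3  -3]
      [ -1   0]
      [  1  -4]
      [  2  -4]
One constraint requires p ≤ 6, while the constraint -p ≤ -9 is equivalent to p ≥ 9. Together they would need 9 ≤ p ≤ 6, which is impossible since 9 > 6. No point satisfies all constraints.

The feasible region is empty; the LP is infeasible.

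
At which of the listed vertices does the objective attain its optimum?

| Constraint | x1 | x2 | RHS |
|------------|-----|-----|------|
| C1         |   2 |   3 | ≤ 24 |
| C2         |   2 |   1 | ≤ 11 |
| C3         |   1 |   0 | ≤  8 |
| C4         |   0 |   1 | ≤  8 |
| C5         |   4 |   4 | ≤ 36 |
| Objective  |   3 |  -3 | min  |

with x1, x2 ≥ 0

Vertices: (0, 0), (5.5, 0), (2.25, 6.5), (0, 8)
(0, 8) with z = -24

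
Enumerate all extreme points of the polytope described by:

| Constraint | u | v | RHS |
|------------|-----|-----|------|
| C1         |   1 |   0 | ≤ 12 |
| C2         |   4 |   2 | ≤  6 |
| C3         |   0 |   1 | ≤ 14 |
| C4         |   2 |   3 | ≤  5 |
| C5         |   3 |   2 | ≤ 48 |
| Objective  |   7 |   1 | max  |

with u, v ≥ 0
Each vertex is the intersection of two constraint boundaries that also satisfies all remaining constraints:
  u = 0 and v = 0 → (0, 0)
  4u + 2v = 6 and v = 0 → (1.5, 0)
  4u + 2v = 6 and 2u + 3v = 5 → (1, 1)
  2u + 3v = 5 and u = 0 → (0, 1.667)

Vertices: (0, 0), (1.5, 0), (1, 1), (0, 1.667)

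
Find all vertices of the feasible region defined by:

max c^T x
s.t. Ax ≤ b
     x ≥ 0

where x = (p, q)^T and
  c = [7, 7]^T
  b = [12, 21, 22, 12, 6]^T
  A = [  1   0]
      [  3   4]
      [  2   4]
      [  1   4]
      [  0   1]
Each vertex is the intersection of two constraint boundaries that also satisfies all remaining constraints:
  p = 0 and q = 0 → (0, 0)
  3p + 4q = 21 and q = 0 → (7, 0)
  3p + 4q = 21 and p + 4q = 12 → (4.5, 1.875)
  p + 4q = 12 and p = 0 → (0, 3)

Vertices: (0, 0), (7, 0), (4.5, 1.875), (0, 3)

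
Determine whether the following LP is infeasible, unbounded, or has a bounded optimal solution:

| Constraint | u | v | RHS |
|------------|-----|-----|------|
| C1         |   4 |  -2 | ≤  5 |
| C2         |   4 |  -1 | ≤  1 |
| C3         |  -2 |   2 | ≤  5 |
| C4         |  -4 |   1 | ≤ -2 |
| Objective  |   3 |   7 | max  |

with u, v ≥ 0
C2 requires 4u - v ≤ 1, while C4 (-4u + v ≤ -2) is equivalent to 4u - v ≥ 2. Together they would need 2 ≤ 4u - v ≤ 1, which is impossible since 2 > 1. No point satisfies all constraints.

Infeasible — the constraint set is empty.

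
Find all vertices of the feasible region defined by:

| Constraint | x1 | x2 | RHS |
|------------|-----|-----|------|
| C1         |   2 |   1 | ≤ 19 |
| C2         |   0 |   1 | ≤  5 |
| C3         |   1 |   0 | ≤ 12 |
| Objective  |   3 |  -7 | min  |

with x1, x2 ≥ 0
Each vertex is the intersection of two constraint boundaries that also satisfies all remaining constraints:
  x1 = 0 and x2 = 0 → (0, 0)
  2x1 + x2 = 19 and x2 = 0 → (9.5, 0)
  2x1 + x2 = 19 and x2 = 5 → (7, 5)
  x2 = 5 and x1 = 0 → (0, 5)

Vertices: (0, 0), (9.5, 0), (7, 5), (0, 5)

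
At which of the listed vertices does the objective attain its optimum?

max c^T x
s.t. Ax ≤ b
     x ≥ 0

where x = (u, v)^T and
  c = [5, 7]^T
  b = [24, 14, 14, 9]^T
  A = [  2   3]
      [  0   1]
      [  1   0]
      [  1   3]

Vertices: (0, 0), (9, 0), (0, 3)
(9, 0) with z = 45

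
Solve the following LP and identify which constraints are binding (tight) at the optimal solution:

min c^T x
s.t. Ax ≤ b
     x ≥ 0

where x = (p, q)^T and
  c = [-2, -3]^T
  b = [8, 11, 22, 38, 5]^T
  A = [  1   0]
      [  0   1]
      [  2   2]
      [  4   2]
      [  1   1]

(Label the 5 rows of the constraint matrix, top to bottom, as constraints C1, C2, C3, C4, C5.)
Optimal: p = 0, q = 5
Binding: C5, p ≥ 0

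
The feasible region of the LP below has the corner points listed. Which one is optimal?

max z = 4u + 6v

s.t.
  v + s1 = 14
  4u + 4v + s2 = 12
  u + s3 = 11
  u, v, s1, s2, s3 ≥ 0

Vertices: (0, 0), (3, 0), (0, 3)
Evaluating z = 4u + 6v at each vertex:
  (0, 0): z = 0
  (3, 0): z = 12
  (0, 3): z = 18

The largest value is z = 18, attained at (0, 3).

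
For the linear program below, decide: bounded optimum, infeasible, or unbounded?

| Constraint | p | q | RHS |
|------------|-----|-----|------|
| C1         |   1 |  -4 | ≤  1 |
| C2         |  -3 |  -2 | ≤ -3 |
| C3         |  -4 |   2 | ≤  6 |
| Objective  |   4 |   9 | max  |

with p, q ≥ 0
Feasible point: (1, 0) satisfies every constraint, so the LP is feasible.
Direction d = (1, 1): for each constraint row a, a·d ≤ 0 —
  (1)(1) + (-4)(1) = -3 ≤ 0
  (-3)(1) + (-2)(1) = -5 ≤ 0
  (-4)(1) + (2)(1) = -2 ≤ 0
and d ≥ 0, so (1, 0) + t·d stays feasible for every t ≥ 0. Along this ray z = 4p + 9q changes by 13 per unit t, so z → +∞.

Unbounded: there is a feasible ray along which z → +∞.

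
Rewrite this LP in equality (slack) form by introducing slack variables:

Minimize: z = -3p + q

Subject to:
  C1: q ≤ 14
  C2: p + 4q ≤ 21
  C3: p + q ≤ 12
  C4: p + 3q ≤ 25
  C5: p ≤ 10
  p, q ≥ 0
min z = -3p + q

s.t.
  q + s1 = 14
  p + 4q + s2 = 21
  p + q + s3 = 12
  p + 3q + s4 = 25
  p + s5 = 10
  p, q, s1, s2, s3, s4, s5 ≥ 0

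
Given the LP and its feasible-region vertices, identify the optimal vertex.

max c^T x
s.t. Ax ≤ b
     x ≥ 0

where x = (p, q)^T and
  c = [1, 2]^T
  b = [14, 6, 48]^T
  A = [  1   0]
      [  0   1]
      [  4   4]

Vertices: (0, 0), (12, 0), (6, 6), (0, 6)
(6, 6) with z = 18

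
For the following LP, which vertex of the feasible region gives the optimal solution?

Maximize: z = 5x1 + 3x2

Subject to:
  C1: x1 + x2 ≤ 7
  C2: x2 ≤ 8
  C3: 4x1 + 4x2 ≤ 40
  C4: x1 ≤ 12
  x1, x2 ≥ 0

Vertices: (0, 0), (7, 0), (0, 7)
Evaluating z = 5x1 + 3x2 at each vertex:
  (0, 0): z = 0
  (7, 0): z = 35
  (0, 7): z = 21

The largest value is z = 35, attained at (7, 0).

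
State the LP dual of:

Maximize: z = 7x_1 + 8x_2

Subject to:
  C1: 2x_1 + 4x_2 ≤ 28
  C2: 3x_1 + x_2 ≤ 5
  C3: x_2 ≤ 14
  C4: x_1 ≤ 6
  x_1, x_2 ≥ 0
Minimize: z = 28y1 + 5y2 + 14y3 + 6y4

Subject to:
  C1: -2y1 - 3y2 - y4 ≤ -7
  C2: -4y1 - y2 - y3 ≤ -8
  y1, y2, y3, y4 ≥ 0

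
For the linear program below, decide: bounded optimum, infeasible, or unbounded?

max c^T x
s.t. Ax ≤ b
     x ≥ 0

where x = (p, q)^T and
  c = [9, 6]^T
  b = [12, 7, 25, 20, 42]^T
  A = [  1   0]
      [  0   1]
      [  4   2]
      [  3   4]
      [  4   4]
The point (6, 0.5) satisfies every constraint, so the LP is feasible; the constraints give p ≤ 12 and q ≤ 7, which with p, q ≥ 0 keep the feasible region inside a bounded box. A feasible, bounded LP attains a finite optimum at a vertex.

The LP has an optimal solution: (6, 0.5) with z = 57.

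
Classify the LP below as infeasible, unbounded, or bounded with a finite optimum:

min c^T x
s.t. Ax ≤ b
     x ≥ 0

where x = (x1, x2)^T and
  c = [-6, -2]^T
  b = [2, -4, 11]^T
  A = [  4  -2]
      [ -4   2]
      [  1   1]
One constraint requires 4x1 - 2x2 ≤ 2, while the constraint -4x1 + 2x2 ≤ -4 is equivalent to 4x1 - 2x2 ≥ 4. Together they would need 4 ≤ 4x1 - 2x2 ≤ 2, which is impossible since 4 > 2. No point satisfies all constraints.

Infeasible — the constraint set is empty.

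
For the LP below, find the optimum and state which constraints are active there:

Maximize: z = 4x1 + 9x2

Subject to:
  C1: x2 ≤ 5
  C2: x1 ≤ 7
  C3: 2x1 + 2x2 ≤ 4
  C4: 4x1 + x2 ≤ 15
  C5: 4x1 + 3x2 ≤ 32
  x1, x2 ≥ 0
Optimal: x1 = 0, x2 = 2
Slack at optimum:
  C1: slack = 3
  C2: slack = 7
  C3: slack = 0 (binding)
  C4: slack = 13
  C5: slack = 26
  x1 ≥ 0: x1 = 0 (binding)
  x2 ≥ 0: x2 = 2
Binding constraints: C3, x1 ≥ 0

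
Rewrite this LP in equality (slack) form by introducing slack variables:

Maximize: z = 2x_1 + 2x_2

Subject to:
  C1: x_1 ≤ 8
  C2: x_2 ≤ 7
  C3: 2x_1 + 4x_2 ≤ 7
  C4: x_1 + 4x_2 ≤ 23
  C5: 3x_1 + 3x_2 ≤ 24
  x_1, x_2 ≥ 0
max z = 2x_1 + 2x_2

s.t.
  x_1 + s1 = 8
  x_2 + s2 = 7
  2x_1 + 4x_2 + s3 = 7
  x_1 + 4x_2 + s4 = 23
  3x_1 + 3x_2 + s5 = 24
  x_1, x_2, s1, s2, s3, s4, s5 ≥ 0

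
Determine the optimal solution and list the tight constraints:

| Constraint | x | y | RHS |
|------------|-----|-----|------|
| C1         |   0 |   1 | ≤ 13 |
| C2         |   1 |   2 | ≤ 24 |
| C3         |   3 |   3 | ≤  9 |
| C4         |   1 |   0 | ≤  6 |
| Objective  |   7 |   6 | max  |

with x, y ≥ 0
Optimal: x = 3, y = 0
Binding: C3, y ≥ 0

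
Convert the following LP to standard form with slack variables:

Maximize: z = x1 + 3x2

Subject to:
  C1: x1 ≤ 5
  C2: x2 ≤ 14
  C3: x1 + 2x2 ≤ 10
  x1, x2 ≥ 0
max z = x1 + 3x2

s.t.
  x1 + s1 = 5
  x2 + s2 = 14
  x1 + 2x2 + s3 = 10
  x1, x2, s1, s2, s3 ≥ 0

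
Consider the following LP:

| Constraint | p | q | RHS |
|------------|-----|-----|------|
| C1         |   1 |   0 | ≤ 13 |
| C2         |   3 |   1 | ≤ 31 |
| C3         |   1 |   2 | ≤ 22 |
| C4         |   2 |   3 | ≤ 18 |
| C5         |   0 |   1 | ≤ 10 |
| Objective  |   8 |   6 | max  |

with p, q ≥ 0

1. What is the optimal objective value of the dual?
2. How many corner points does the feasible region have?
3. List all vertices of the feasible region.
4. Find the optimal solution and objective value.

1. 72 (by strong duality, equal to the primal optimum)
2. 3
3. (0, 0), (9, 0), (0, 6)
4. p = 9, q = 0, z = 72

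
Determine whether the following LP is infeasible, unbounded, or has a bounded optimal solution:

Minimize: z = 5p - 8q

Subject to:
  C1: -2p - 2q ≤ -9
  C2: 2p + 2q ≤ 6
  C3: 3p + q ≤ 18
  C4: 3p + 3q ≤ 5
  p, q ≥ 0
C2 requires 2p + 2q ≤ 6, while C1 (-2p - 2q ≤ -9) is equivalent to 2p + 2q ≥ 9. Together they would need 9 ≤ 2p + 2q ≤ 6, which is impossible since 9 > 6. No point satisfies all constraints.

The feasible region is empty; the LP is infeasible.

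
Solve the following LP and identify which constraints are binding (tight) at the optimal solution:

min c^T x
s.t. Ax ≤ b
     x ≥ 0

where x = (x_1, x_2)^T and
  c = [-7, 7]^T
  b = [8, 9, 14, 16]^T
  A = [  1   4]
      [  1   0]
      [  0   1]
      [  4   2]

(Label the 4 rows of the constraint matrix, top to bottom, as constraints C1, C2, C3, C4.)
Optimal: x_1 = 4, x_2 = 0
Slack at optimum:
  C1: slack = 4
  C2: slack = 5
  C3: slack = 14
  C4: slack = 0 (binding)
  x_1 ≥ 0: x_1 = 4
  x_2 ≥ 0: x_2 = 0 (binding)
Binding constraints: C4, x_2 ≥ 0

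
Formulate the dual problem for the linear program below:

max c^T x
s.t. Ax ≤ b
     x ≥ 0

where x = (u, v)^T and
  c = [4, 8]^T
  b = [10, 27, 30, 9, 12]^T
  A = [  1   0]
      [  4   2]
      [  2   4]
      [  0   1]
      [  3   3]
Minimize: z = 10y1 + 27y2 + 30y3 + 9y4 + 12y5

Subject to:
  C1: -y1 - 4y2 - 2y3 - 3y5 ≤ -4
  C2: -2y2 - 4y3 - y4 - 3y5 ≤ -8
  y1, y2, y3, y4, y5 ≥ 0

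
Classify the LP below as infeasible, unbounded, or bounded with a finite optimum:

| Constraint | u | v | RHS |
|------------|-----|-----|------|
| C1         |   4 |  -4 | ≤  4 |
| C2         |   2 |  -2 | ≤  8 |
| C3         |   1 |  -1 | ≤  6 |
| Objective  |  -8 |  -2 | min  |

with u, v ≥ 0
Feasible point: (0, 0) satisfies every constraint, so the LP is feasible.
Direction d = (0, 1): for each constraint row a, a·d ≤ 0 —
  (4)(0) + (-4)(1) = -4 ≤ 0
  (2)(0) + (-2)(1) = -2 ≤ 0
  (1)(0) + (-1)(1) = -1 ≤ 0
and d ≥ 0, so (0, 0) + t·d stays feasible for every t ≥ 0. Along this ray z = -8u - 2v changes by -2 per unit t, so z → −∞.

Unbounded — the objective can decrease without bound over the feasible region.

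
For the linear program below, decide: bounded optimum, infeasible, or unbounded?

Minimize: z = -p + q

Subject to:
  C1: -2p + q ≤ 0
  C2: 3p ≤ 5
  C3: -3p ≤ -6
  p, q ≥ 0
C2 requires 3p ≤ 5, while C3 (-3p ≤ -6) is equivalent to 3p ≥ 6. Together they would need 6 ≤ 3p ≤ 5, which is impossible since 6 > 5. No point satisfies all constraints.

Infeasible — the constraint set is empty.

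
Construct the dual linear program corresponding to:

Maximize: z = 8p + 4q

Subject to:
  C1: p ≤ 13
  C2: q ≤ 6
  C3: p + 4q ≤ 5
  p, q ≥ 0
Minimize: z = 13y1 + 6y2 + 5y3

Subject to:
  C1: -y1 - y3 ≤ -8
  C2: -y2 - 4y3 ≤ -4
  y1, y2, y3 ≥ 0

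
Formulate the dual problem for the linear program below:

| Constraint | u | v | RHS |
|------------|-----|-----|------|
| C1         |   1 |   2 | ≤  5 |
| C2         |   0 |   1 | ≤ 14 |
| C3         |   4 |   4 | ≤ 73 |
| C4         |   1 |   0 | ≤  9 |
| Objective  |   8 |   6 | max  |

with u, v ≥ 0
Minimize: z = 5y1 + 14y2 + 73y3 + 9y4

Subject to:
  C1: -y1 - 4y3 - y4 ≤ -8
  C2: -2y1 - y2 - 4y3 ≤ -6
  y1, y2, y3, y4 ≥ 0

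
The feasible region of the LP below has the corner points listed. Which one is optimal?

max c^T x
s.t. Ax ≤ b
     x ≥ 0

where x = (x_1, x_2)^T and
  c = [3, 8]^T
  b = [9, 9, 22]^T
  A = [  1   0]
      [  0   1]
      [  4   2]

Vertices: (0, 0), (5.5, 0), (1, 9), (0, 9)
Evaluating z = 3x_1 + 8x_2 at each vertex:
  (0, 0): z = 0
  (5.5, 0): z = 16.5
  (1, 9): z = 75
  (0, 9): z = 72

The largest value is z = 75, attained at (1, 9).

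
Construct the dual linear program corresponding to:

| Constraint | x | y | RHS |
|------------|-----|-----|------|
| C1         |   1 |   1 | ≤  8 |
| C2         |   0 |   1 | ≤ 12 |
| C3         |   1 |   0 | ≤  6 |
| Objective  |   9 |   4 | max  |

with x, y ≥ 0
Minimize: z = 8y1 + 12y2 + 6y3

Subject to:
  C1: -y1 - y3 ≤ -9
  C2: -y1 - y2 ≤ -4
  y1, y2, y3 ≥ 0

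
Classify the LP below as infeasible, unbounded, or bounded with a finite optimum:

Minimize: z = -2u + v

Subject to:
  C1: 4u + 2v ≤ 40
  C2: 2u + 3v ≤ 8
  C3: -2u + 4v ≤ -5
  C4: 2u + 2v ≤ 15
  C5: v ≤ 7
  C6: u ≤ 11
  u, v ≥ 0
The point (4, 0) satisfies every constraint, so the LP is feasible; the constraints give u ≤ 11 and v ≤ 7, which with u, v ≥ 0 keep the feasible region inside a bounded box. A feasible, bounded LP attains a finite optimum at a vertex.

Evaluating z = -2u + v at each vertex:
  (2.5, 0): z = -5
  (4, 0): z = -8
  (3.357, 0.4286): z = -6.286

Bounded optimum: z* = -8 at (4, 0).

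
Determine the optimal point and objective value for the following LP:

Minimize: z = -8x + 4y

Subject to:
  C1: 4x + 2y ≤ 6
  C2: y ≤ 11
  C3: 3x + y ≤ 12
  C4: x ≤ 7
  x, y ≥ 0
Each vertex is the intersection of two constraint boundaries that also satisfies all remaining constraints:
  x = 0 and y = 0 → (0, 0)
  4x + 2y = 6 and y = 0 → (1.5, 0)
  4x + 2y = 6 and x = 0 → (0, 3)

Evaluating z = -8x + 4y at each vertex:
  (0, 0): z = 0
  (1.5, 0): z = -12
  (0, 3): z = 12

The minimum is at (1.5, 0) with z = -12.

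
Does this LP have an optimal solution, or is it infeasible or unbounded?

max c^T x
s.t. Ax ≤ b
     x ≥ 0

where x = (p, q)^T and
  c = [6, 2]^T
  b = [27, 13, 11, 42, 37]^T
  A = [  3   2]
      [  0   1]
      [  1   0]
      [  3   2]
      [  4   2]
The point (9, 0) satisfies every constraint, so the LP is feasible; the constraints give p ≤ 11 and q ≤ 13, which with p, q ≥ 0 keep the feasible region inside a bounded box. A feasible, bounded LP attains a finite optimum at a vertex.

Evaluating z = 6p + 2q at each vertex:
  (0, 0): z = 0
  (9, 0): z = 54
  (0.3333, 13): z = 28
  (0, 13): z = 26

Feasible with finite optimum z* = 54 at (9, 0).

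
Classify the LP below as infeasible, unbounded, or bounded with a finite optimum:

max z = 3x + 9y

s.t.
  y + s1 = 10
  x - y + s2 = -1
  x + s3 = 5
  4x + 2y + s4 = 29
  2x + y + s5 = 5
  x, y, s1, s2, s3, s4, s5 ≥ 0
The point (0, 5) satisfies every constraint, so the LP is feasible; the constraints give x ≤ 5 and y ≤ 10, which with x, y ≥ 0 keep the feasible region inside a bounded box. A feasible, bounded LP attains a finite optimum at a vertex.

Evaluating z = 3x + 9y at each vertex:
  (0, 1): z = 9
  (1.333, 2.333): z = 25
  (0, 5): z = 45

Bounded optimum: z* = 45 at (0, 5).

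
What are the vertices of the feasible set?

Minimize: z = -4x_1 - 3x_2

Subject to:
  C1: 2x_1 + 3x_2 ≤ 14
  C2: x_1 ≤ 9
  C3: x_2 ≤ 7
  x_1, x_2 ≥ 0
Each vertex is the intersection of two constraint boundaries that also satisfies all remaining constraints:
  x_1 = 0 and x_2 = 0 → (0, 0)
  2x_1 + 3x_2 = 14 and x_2 = 0 → (7, 0)
  2x_1 + 3x_2 = 14 and x_1 = 0 → (0, 4.667)

Vertices: (0, 0), (7, 0), (0, 4.667)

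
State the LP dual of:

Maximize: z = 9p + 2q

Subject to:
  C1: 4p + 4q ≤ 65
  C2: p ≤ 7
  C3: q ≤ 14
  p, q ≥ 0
Minimize: z = 65y1 + 7y2 + 14y3

Subject to:
  C1: -4y1 - y2 ≤ -9
  C2: -4y1 - y3 ≤ -2
  y1, y2, y3 ≥ 0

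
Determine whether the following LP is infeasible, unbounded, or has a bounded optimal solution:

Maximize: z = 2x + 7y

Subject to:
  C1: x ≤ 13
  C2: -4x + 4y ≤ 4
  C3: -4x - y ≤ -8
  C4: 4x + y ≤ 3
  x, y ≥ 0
C4 requires 4x + y ≤ 3, while C3 (-4x - y ≤ -8) is equivalent to 4x + y ≥ 8. Together they would need 8 ≤ 4x + y ≤ 3, which is impossible since 8 > 3. No point satisfies all constraints.

The feasible region is empty; the LP is infeasible.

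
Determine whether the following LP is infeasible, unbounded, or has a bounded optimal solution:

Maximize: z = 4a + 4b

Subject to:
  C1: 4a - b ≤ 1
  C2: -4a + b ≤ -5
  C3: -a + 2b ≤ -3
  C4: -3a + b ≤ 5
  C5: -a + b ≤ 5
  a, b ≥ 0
C1 requires 4a - b ≤ 1, while C2 (-4a + b ≤ -5) is equivalent to 4a - b ≥ 5. Together they would need 5 ≤ 4a - b ≤ 1, which is impossible since 5 > 1. No point satisfies all constraints.

Infeasible — the constraint set is empty.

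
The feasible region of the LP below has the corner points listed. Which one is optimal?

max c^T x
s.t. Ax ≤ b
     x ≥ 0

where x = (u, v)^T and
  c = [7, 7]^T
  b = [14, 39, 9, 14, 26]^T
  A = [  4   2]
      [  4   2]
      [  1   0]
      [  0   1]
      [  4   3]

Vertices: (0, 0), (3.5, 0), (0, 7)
(0, 7) with z = 49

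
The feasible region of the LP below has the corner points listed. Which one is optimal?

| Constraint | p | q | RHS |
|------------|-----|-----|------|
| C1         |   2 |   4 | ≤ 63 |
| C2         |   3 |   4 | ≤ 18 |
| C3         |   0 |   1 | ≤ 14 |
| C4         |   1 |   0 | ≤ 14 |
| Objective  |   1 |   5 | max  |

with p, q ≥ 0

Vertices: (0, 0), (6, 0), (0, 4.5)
Evaluating z = p + 5q at each vertex:
  (0, 0): z = 0
  (6, 0): z = 6
  (0, 4.5): z = 22.5

The largest value is z = 22.5, attained at (0, 4.5).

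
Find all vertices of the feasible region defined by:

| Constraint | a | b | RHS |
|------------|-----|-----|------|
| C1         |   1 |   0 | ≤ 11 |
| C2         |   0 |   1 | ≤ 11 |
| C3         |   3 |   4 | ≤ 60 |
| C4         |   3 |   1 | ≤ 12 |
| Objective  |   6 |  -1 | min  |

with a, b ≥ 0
Each vertex is the intersection of two constraint boundaries that also satisfies all remaining constraints:
  a = 0 and b = 0 → (0, 0)
  3a + b = 12 and b = 0 → (4, 0)
  b = 11 and 3a + b = 12 → (0.3333, 11)
  b = 11 and a = 0 → (0, 11)

Vertices: (0, 0), (4, 0), (0.3333, 11), (0, 11)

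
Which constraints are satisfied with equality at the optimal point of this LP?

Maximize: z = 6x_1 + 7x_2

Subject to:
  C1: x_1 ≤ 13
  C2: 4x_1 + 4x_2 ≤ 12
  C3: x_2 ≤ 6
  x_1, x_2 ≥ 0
Optimal: x_1 = 0, x_2 = 3
Slack at optimum:
  C1: slack = 13
  C2: slack = 0 (binding)
  C3: slack = 3
  x_1 ≥ 0: x_1 = 0 (binding)
  x_2 ≥ 0: x_2 = 3
Binding constraints: C2, x_1 ≥ 0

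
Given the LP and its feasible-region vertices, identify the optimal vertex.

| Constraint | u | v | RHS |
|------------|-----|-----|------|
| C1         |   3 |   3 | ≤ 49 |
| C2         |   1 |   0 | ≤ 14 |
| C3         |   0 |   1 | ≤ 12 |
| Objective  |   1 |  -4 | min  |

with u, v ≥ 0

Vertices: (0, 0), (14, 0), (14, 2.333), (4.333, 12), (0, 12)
Evaluating z = u - 4v at each vertex:
  (0, 0): z = 0
  (14, 0): z = 14
  (14, 2.333): z = 4.667
  (4.333, 12): z = -43.67
  (0, 12): z = -48

The smallest value is z = -48, attained at (0, 12).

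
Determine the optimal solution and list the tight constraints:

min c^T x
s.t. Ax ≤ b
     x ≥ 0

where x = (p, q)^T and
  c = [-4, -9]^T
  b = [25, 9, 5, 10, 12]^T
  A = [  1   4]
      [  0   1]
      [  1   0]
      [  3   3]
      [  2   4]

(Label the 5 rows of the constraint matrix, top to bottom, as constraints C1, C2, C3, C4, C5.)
Optimal: p = 0, q = 3
Slack at optimum:
  C1: slack = 13
  C2: slack = 6
  C3: slack = 5
  C4: slack = 1
  C5: slack = 0 (binding)
  p ≥ 0: p = 0 (binding)
  q ≥ 0: q = 3
Binding constraints: C5, p ≥ 0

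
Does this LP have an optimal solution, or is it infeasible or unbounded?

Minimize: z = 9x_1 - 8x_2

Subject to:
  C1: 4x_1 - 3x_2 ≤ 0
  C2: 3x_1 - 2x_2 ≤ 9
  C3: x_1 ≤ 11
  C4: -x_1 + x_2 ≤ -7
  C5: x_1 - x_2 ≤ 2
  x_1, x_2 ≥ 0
C5 requires x_1 - x_2 ≤ 2, while C4 (-x_1 + x_2 ≤ -7) is equivalent to x_1 - x_2 ≥ 7. Together they would need 7 ≤ x_1 - x_2 ≤ 2, which is impossible since 7 > 2. No point satisfies all constraints.

Infeasible — the constraint set is empty.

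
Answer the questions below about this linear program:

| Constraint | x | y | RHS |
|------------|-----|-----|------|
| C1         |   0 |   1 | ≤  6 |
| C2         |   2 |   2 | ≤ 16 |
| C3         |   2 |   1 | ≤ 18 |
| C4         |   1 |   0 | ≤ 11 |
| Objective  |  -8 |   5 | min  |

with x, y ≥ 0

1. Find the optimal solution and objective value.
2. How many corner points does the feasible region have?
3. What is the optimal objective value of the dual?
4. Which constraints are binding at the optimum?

1. x = 8, y = 0, z = -64
2. 4
3. -64 (by strong duality, equal to the primal optimum)
4. C2, y ≥ 0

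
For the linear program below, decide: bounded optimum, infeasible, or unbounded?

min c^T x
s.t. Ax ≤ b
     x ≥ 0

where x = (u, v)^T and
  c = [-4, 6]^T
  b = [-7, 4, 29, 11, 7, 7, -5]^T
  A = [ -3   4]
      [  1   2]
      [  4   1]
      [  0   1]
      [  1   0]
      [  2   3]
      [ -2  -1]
The point (3.5, 0) satisfies every constraint, so the LP is feasible; the constraints give u ≤ 7 and v ≤ 11, which with u, v ≥ 0 keep the feasible region inside a bounded box. A feasible, bounded LP attains a finite optimum at a vertex.

Evaluating z = -4u + 6v at each vertex:
  (2.455, 0.09091): z = -9.273
  (2.5, 0): z = -10
  (3.5, 0): z = -14
  (2.882, 0.4118): z = -9.059

Bounded optimum: z* = -14 at (3.5, 0).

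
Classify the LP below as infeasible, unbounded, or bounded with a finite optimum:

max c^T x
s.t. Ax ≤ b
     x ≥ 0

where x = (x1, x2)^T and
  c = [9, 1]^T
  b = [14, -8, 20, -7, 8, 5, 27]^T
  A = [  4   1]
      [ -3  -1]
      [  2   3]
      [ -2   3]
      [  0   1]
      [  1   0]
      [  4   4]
The point (3.5, 0) satisfies every constraint, so the LP is feasible; the constraints give x1 ≤ 5 and x2 ≤ 8, which with x1, x2 ≥ 0 keep the feasible region inside a bounded box. A feasible, bounded LP attains a finite optimum at a vertex.

Evaluating z = 9x1 + x2 at each vertex:
  (3.5, 0): z = 31.5

Bounded optimum: z* = 31.5 at (3.5, 0).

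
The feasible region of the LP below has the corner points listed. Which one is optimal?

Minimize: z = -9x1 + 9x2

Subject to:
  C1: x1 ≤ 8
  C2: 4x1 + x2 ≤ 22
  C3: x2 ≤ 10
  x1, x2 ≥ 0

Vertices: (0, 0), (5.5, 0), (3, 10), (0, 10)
Evaluating z = -9x1 + 9x2 at each vertex:
  (0, 0): z = 0
  (5.5, 0): z = -49.5
  (3, 10): z = 63
  (0, 10): z = 90

The smallest value is z = -49.5, attained at (5.5, 0).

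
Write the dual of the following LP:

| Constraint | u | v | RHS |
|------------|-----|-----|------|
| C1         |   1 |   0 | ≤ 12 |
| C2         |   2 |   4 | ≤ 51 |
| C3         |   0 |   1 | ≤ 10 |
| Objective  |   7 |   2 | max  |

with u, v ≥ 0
Minimize: z = 12y1 + 51y2 + 10y3

Subject to:
  C1: -y1 - 2y2 ≤ -7
  C2: -4y2 - y3 ≤ -2
  y1, y2, y3 ≥ 0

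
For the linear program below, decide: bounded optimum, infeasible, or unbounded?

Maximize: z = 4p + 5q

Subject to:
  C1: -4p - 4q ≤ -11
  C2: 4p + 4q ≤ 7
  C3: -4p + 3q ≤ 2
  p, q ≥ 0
C2 requires 4p + 4q ≤ 7, while C1 (-4p - 4q ≤ -11) is equivalent to 4p + 4q ≥ 11. Together they would need 11 ≤ 4p + 4q ≤ 7, which is impossible since 11 > 7. No point satisfies all constraints.

Infeasible — the constraint set is empty.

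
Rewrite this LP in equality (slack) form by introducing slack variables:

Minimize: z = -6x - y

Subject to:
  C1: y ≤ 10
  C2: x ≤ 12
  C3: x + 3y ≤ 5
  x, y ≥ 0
min z = -6x - y

s.t.
  y + s1 = 10
  x + s2 = 12
  x + 3y + s3 = 5
  x, y, s1, s2, s3 ≥ 0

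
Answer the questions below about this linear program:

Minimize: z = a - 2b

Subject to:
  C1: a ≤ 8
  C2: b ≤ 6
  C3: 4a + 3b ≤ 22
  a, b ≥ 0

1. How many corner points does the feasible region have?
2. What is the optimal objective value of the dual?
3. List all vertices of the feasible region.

1. 4
2. -12 (by strong duality, equal to the primal optimum)
3. (0, 0), (5.5, 0), (1, 6), (0, 6)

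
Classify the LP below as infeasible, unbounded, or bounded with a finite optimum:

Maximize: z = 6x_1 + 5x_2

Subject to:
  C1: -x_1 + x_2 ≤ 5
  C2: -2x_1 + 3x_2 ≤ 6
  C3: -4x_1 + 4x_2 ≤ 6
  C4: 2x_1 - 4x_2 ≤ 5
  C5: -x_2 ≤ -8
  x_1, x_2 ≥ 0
Feasible point: (9, 8) satisfies every constraint, so the LP is feasible.
Direction d = (3, 2): for each constraint row a, a·d ≤ 0 —
  (-1)(3) + (1)(2) = -1 ≤ 0
  (-2)(3) + (3)(2) = 0 ≤ 0
  (-4)(3) + (4)(2) = -4 ≤ 0
  (2)(3) + (-4)(2) = -2 ≤ 0
  (0)(3) + (-1)(2) = -2 ≤ 0
and d ≥ 0, so (9, 8) + t·d stays feasible for every t ≥ 0. Along this ray z = 6x_1 + 5x_2 changes by 28 per unit t, so z → +∞.

The LP is unbounded; z can be made arbitrarily large.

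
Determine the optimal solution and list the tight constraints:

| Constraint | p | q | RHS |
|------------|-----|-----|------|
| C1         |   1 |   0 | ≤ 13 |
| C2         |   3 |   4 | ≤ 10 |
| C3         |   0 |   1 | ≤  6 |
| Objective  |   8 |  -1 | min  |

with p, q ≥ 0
Optimal: p = 0, q = 2.5
Slack at optimum:
  C1: slack = 13
  C2: slack = 0 (binding)
  C3: slack = 3.5
  p ≥ 0: p = 0 (binding)
  q ≥ 0: q = 2.5
Binding constraints: C2, p ≥ 0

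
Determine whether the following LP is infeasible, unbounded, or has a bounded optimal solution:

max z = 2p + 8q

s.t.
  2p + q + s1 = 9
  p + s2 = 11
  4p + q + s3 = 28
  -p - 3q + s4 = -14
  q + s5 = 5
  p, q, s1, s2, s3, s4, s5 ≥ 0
The point (2, 5) satisfies every constraint, so the LP is feasible; the constraints give p ≤ 11 and q ≤ 5, which with p, q ≥ 0 keep the feasible region inside a bounded box. A feasible, bounded LP attains a finite optimum at a vertex.

Evaluating z = 2p + 8q at each vertex:
  (2.6, 3.8): z = 35.6
  (2, 5): z = 44
  (0, 5): z = 40
  (0, 4.667): z = 37.33

The LP has an optimal solution: (2, 5) with z = 44.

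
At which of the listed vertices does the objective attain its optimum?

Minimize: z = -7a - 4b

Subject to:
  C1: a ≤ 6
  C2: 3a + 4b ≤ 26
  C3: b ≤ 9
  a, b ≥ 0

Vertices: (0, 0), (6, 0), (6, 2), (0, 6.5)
Evaluating z = -7a - 4b at each vertex:
  (0, 0): z = 0
  (6, 0): z = -42
  (6, 2): z = -50
  (0, 6.5): z = -26

The smallest value is z = -50, attained at (6, 2).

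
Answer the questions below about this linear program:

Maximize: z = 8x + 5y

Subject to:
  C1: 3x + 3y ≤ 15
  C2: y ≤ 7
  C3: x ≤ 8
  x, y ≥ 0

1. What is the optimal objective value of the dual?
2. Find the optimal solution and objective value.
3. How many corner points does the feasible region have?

1. 40 (by strong duality, equal to the primal optimum)
2. x = 5, y = 0, z = 40
3. 3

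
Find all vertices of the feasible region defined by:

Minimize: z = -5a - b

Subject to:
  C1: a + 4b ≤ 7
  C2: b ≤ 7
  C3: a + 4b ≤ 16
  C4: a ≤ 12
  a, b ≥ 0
Each vertex is the intersection of two constraint boundaries that also satisfies all remaining constraints:
  a = 0 and b = 0 → (0, 0)
  a + 4b = 7 and b = 0 → (7, 0)
  a + 4b = 7 and a = 0 → (0, 1.75)

Vertices: (0, 0), (7, 0), (0, 1.75)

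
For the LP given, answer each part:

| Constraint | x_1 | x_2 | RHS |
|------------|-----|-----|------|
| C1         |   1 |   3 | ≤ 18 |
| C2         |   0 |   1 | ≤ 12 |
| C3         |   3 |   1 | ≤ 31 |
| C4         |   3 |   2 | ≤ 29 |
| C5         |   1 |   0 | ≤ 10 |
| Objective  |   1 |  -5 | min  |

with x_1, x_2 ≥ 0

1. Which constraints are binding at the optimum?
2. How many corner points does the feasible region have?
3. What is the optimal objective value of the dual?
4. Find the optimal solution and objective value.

1. C1, x_1 ≥ 0
2. 4
3. -30 (by strong duality, equal to the primal optimum)
4. x_1 = 0, x_2 = 6, z = -30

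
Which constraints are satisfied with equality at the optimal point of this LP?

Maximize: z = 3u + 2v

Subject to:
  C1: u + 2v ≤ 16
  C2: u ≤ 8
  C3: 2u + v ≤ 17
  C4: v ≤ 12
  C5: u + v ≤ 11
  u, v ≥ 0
Optimal: u = 6, v = 5
Binding: C1, C3, C5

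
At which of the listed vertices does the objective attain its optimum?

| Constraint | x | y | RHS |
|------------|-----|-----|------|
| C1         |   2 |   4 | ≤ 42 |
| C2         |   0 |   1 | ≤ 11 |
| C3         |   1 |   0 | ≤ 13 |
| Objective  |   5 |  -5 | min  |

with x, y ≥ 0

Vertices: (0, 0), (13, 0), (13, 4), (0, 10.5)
Evaluating z = 5x - 5y at each vertex:
  (0, 0): z = 0
  (13, 0): z = 65
  (13, 4): z = 45
  (0, 10.5): z = -52.5

The smallest value is z = -52.5, attained at (0, 10.5).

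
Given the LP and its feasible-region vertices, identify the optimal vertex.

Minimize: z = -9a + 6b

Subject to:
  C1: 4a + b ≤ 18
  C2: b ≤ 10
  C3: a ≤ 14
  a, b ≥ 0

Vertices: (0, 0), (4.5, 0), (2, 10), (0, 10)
Evaluating z = -9a + 6b at each vertex:
  (0, 0): z = 0
  (4.5, 0): z = -40.5
  (2, 10): z = 42
  (0, 10): z = 60

The smallest value is z = -40.5, attained at (4.5, 0).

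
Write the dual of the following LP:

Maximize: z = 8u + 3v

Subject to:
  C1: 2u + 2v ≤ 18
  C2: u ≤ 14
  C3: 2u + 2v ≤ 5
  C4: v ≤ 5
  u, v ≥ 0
Minimize: z = 18y1 + 14y2 + 5y3 + 5y4

Subject to:
  C1: -2y1 - y2 - 2y3 ≤ -8
  C2: -2y1 - 2y3 - y4 ≤ -3
  y1, y2, y3, y4 ≥ 0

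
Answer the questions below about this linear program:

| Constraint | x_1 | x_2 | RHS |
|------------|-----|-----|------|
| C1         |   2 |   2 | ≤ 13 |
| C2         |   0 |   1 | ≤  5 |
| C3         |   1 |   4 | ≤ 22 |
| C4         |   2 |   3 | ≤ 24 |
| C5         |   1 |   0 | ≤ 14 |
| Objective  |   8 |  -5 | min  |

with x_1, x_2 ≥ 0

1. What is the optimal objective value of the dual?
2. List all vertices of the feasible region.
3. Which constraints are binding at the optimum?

1. -25 (by strong duality, equal to the primal optimum)
2. (0, 0), (6.5, 0), (1.5, 5), (0, 5)
3. C2, x_1 ≥ 0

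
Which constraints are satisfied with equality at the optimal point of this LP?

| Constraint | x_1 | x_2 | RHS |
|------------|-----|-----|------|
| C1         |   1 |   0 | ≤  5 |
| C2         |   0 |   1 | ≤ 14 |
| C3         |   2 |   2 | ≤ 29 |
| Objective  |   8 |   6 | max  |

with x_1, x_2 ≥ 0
Optimal: x_1 = 5, x_2 = 9.5
Binding: C1, C3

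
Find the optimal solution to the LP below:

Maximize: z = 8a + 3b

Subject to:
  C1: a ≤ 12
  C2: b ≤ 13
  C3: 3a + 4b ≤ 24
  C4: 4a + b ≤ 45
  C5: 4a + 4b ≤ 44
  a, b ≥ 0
Each vertex is the intersection of two constraint boundaries that also satisfies all remaining constraints:
  a = 0 and b = 0 → (0, 0)
  3a + 4b = 24 and b = 0 → (8, 0)
  3a + 4b = 24 and a = 0 → (0, 6)

Evaluating z = 8a + 3b at each vertex:
  (0, 0): z = 0
  (8, 0): z = 64
  (0, 6): z = 18

The maximum is at (8, 0) with z = 64.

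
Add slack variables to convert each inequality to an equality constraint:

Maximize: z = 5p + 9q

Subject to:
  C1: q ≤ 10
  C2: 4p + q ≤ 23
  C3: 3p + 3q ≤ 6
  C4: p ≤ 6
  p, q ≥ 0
max z = 5p + 9q

s.t.
  q + s1 = 10
  4p + q + s2 = 23
  3p + 3q + s3 = 6
  p + s4 = 6
  p, q, s1, s2, s3, s4 ≥ 0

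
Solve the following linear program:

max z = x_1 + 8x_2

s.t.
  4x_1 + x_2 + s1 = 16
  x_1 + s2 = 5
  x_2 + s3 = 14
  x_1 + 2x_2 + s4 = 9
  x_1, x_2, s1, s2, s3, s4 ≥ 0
Each vertex is the intersection of two constraint boundaries that also satisfies all remaining constraints:
  x_1 = 0 and x_2 = 0 → (0, 0)
  4x_1 + x_2 = 16 and x_2 = 0 → (4, 0)
  4x_1 + x_2 = 16 and x_1 + 2x_2 = 9 → (3.286, 2.857)
  x_1 + 2x_2 = 9 and x_1 = 0 → (0, 4.5)

Evaluating z = x_1 + 8x_2 at each vertex:
  (0, 0): z = 0
  (4, 0): z = 4
  (3.286, 2.857): z = 26.14
  (0, 4.5): z = 36

The maximum is at (0, 4.5) with z = 36.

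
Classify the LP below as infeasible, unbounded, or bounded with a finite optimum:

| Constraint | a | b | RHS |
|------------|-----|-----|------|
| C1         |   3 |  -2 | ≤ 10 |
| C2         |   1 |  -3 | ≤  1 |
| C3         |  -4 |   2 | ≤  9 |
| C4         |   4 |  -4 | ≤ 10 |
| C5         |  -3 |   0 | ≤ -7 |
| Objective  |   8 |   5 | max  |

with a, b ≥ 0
Feasible point: (3, 1) satisfies every constraint, so the LP is feasible.
Direction d = (2, 3): for each constraint row a, a·d ≤ 0 —
  (3)(2) + (-2)(3) = 0 ≤ 0
  (1)(2) + (-3)(3) = -7 ≤ 0
  (-4)(2) + (2)(3) = -2 ≤ 0
  (4)(2) + (-4)(3) = -4 ≤ 0
  (-3)(2) + (0)(3) = -6 ≤ 0
and d ≥ 0, so (3, 1) + t·d stays feasible for every t ≥ 0. Along this ray z = 8a + 5b changes by 31 per unit t, so z → +∞.

The LP is unbounded; z can be made arbitrarily large.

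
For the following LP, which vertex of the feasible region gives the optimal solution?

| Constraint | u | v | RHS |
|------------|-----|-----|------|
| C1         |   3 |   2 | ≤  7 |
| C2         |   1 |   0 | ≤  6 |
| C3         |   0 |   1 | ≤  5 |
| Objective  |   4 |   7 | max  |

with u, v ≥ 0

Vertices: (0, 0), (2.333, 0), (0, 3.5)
Evaluating z = 4u + 7v at each vertex:
  (0, 0): z = 0
  (2.333, 0): z = 9.333
  (0, 3.5): z = 24.5

The largest value is z = 24.5, attained at (0, 3.5).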